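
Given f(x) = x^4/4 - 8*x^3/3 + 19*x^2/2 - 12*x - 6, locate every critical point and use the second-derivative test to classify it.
f'(x) = x^3 - 8*x^2 + 19*x - 12

Solve f'(x) = 0:
  Factor: x^3 - 8*x^2 + 19*x - 12 = (x - 4)*(x - 3)*(x - 1) = 0.
  ⇒ x = 1, 3, 4

f''(x) = 3*x^2 - 16*x + 19
Second-derivative test at each critical point:
  f''(1) = 6 > 0 → local minimum
  f''(3) = -2 < 0 → local maximum
  f''(4) = 3 > 0 → local minimum

Critical points: x = 1 (local minimum); x = 3 (local maximum); x = 4 (local minimum)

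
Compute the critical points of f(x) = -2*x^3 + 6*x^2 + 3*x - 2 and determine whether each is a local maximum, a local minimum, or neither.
f'(x) = -6*x^2 + 12*x + 3

Solve f'(x) = 0:
  Factor: -6*x^2 + 12*x + 3 = -3*(2*x^2 - 4*x - 1); 2*x^2 - 4*x - 1 = 0 has no rational roots; quadratic formula: x = (4 ± √24)/4.
  ⇒ x = 1 - sqrt(6)/2 ≈ -0.2247, 1 + sqrt(6)/2 ≈ 2.2247

f''(x) = 12 - 12*x
Second-derivative test at each critical point:
  f''(-0.2247) = 14.6969 > 0 → local minimum
  f''(2.2247) = -14.6969 < 0 → local maximum

Critical points: x = 1 - sqrt(6)/2 ≈ -0.2247 (local minimum); x = 1 + sqrt(6)/2 ≈ 2.2247 (local maximum)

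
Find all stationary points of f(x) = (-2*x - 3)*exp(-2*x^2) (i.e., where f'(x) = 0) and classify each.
f'(x) = 2*(2*x*(2*x + 3) - 1)*exp(-2*x^2)

Solve f'(x) = 0:
  f'(x) = (8*x^2 + 12*x - 2)·exp(-2*x^2) and exp(-2*x^2) > 0 for every x, so f'(x) = 0 ⇔ 8*x^2 + 12*x - 2 = 0.
  Factor: 8*x^2 + 12*x - 2 = 2*(4*x^2 + 6*x - 1); 4*x^2 + 6*x - 1 = 0 has no rational roots; quadratic formula: x = (-6 ± √52)/8.
  ⇒ x = -sqrt(13)/4 - 3/4 ≈ -1.6514, -3/4 + sqrt(13)/4 ≈ 0.1514

f''(x) = 4*(-8*x^3 - 12*x^2 + 6*x + 3)*exp(-2*x^2)
Second-derivative test at each critical point:
  f''(-1.6514) = -0.0617 < 0 → local maximum
  f''(0.1514) = 13.7761 > 0 → local minimum

Critical points: x = -sqrt(13)/4 - 3/4 ≈ -1.6514 (local maximum); x = -3/4 + sqrt(13)/4 ≈ 0.1514 (local minimum)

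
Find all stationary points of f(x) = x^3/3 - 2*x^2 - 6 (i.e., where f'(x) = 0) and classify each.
f'(x) = x*(x - 4)

Solve f'(x) = 0:
  Factor: x^2 - 4*x = x*(x - 4) = 0.
  ⇒ x = 0, 4

f''(x) = 2*x - 4
Second-derivative test at each critical point:
  f''(0) = -4 < 0 → local maximum
  f''(4) = 4 > 0 → local minimum

Critical points: x = 0 (local maximum); x = 4 (local minimum)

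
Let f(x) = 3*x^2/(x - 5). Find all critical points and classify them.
f'(x) = 3*x*(x - 10)/(x^2 - 10*x + 25)

Solve f'(x) = 0:
  f'(x) = 3*x*(x - 10)/(x - 5)^2; the denominator is positive wherever f is defined, so f'(x) = 0 ⇔ 3*x^2 - 30*x = 0.
  Factor: 3*x^2 - 30*x = 3*x*(x - 10) = 0.
  ⇒ x = 0, 10

f''(x) = 150/(x^3 - 15*x^2 + 75*x - 125)
Second-derivative test at each critical point:
  f''(0) = -6/5 < 0 → local maximum
  f''(10) = 6/5 > 0 → local minimum

Critical points: x = 0 (local maximum); x = 10 (local minimum)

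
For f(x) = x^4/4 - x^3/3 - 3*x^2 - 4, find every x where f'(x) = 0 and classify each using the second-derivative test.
f'(x) = x*(x^2 - x - 6)

Solve f'(x) = 0:
  Factor: x^3 - x^2 - 6*x = x*(x - 3)*(x + 2) = 0.
  ⇒ x = -2, 0, 3

f''(x) = 3*x^2 - 2*x - 6
Second-derivative test at each critical point:
  f''(-2) = 10 > 0 → local minimum
  f''(0) = -6 < 0 → local maximum
  f''(3) = 15 > 0 → local minimum

Critical points: x = -2 (local minimum); x = 0 (local maximum); x = 3 (local minimum)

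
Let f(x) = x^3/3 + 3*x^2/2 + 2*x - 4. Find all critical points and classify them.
f'(x) = x^2 + 3*x + 2

Solve f'(x) = 0:
  Factor: x^2 + 3*x + 2 = (x + 1)*(x + 2) = 0.
  ⇒ x = -2, -1

f''(x) = 2*x + 3
Second-derivative test at each critical point:
  f''(-2) = -1 < 0 → local maximum
  f''(-1) = 1 > 0 → local minimum

Critical points: x = -2 (local maximum); x = -1 (local minimum)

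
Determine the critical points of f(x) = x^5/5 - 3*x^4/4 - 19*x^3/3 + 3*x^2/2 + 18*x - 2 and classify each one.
f'(x) = x^4 - 3*x^3 - 19*x^2 + 3*x + 18

Solve f'(x) = 0:
  Factor: x^4 - 3*x^3 - 19*x^2 + 3*x + 18 = (x - 6)*(x - 1)*(x + 1)*(x + 3) = 0.
  ⇒ x = -3, -1, 1, 6

f''(x) = 4*x^3 - 9*x^2 - 38*x + 3
Second-derivative test at each critical point:
  f''(-3) = -72 < 0 → local maximum
  f''(-1) = 28 > 0 → local minimum
  f''(1) = -40 < 0 → local maximum
  f''(6) = 315 > 0 → local minimum

Critical points: x = -3 (local maximum); x = -1 (local minimum); x = 1 (local maximum); x = 6 (local minimum)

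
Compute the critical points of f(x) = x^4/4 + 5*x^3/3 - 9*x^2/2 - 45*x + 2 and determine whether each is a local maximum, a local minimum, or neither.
f'(x) = x^3 + 5*x^2 - 9*x - 45

Solve f'(x) = 0:
  Factor: x^3 + 5*x^2 - 9*x - 45 = (x - 3)*(x + 3)*(x + 5) = 0.
  ⇒ x = -5, -3, 3

f''(x) = 3*x^2 + 10*x - 9
Second-derivative test at each critical point:
  f''(-5) = 16 > 0 → local minimum
  f''(-3) = -12 < 0 → local maximum
  f''(3) = 48 > 0 → local minimum

Critical points: x = -5 (local minimum); x = -3 (local maximum); x = 3 (local minimum)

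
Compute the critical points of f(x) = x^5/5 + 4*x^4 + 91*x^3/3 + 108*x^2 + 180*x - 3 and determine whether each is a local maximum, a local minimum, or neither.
f'(x) = x^4 + 16*x^3 + 91*x^2 + 216*x + 180

Solve f'(x) = 0:
  Factor: x^4 + 16*x^3 + 91*x^2 + 216*x + 180 = (x + 2)*(x + 3)*(x + 5)*(x + 6) = 0.
  ⇒ x = -6, -5, -3, -2

f''(x) = 4*x^3 + 48*x^2 + 182*x + 216
Second-derivative test at each critical point:
  f''(-6) = -12 < 0 → local maximum
  f''(-5) = 6 > 0 → local minimum
  f''(-3) = -6 < 0 → local maximum
  f''(-2) = 12 > 0 → local minimum

Critical points: x = -6 (local maximum); x = -5 (local minimum); x = -3 (local maximum); x = -2 (local minimum)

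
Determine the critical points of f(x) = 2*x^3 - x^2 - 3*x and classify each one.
f'(x) = 6*x^2 - 2*x - 3

Solve f'(x) = 0:
  6*x^2 - 2*x - 3 = 0 has no rational roots; quadratic formula: x = (2 ± √76)/12.
  ⇒ x = 1/6 - sqrt(19)/6 ≈ -0.5598, 1/6 + sqrt(19)/6 ≈ 0.8931

f''(x) = 12*x - 2
Second-derivative test at each critical point:
  f''(-0.5598) = -8.7178 < 0 → local maximum
  f''(0.8931) = 8.7178 > 0 → local minimum

Critical points: x = 1/6 - sqrt(19)/6 ≈ -0.5598 (local maximum); x = 1/6 + sqrt(19)/6 ≈ 0.8931 (local minimum)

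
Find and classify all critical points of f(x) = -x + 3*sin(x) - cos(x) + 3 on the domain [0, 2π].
f'(x) = sin(x) + 3*cos(x) - 1

Solve f'(x) = 0 on [0, 2π]:
  f'(x) = 0 ⇔ sin(x) + 3*cos(x) = 1. Write the left side as R·cos(x + φ) with R = √(3² + (-1)²) = sqrt(10), cos φ = 3*sqrt(10)/10, sin φ = -sqrt(10)/10; then cos(x + φ) = sqrt(10)/10. Solve for x and keep the solutions lying in [0, 2π].
  ⇒ x = pi/2 ≈ 1.5708, -atan(4/3) + 2*pi ≈ 5.3559

f''(x) = -3*sin(x) + cos(x)
Second-derivative test at each critical point:
  f''(1.5708) = -3 < 0 → local maximum
  f''(5.3559) = 3 > 0 → local minimum

Critical points: x = pi/2 ≈ 1.5708 (local maximum); x = -atan(4/3) + 2*pi ≈ 5.3559 (local minimum)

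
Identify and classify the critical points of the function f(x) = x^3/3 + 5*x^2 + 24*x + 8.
f'(x) = x^2 + 10*x + 24

Solve f'(x) = 0:
  Factor: x^2 + 10*x + 24 = (x + 4)*(x + 6) = 0.
  ⇒ x = -6, -4

f''(x) = 2*x + 10
Second-derivative test at each critical point:
  f''(-6) = -2 < 0 → local maximum
  f''(-4) = 2 > 0 → local minimum

Critical points: x = -6 (local maximum); x = -4 (local minimum)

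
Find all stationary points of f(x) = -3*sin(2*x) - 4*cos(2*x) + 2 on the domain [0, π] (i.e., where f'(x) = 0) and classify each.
f'(x) = 8*sin(2*x) - 6*cos(2*x)

Solve f'(x) = 0 on [0, π]:
  f'(x) = 0 ⇔ -3*cos(2*x) = -4*sin(2*x) ⇔ tan(2*x) = 3/4, i.e. 2*x = arctan(3/4) + nπ; keep the solutions lying in [0, π].
  ⇒ x = atan(3/4)/2 ≈ 0.3218, atan(3/4)/2 + pi/2 ≈ 1.8925

f''(x) = 12*sin(2*x) + 16*cos(2*x)
Second-derivative test at each critical point:
  f''(0.3218) = 20 > 0 → local minimum
  f''(1.8925) = -20 < 0 → local maximum

Critical points: x = atan(3/4)/2 ≈ 0.3218 (local minimum); x = atan(3/4)/2 + pi/2 ≈ 1.8925 (local maximum)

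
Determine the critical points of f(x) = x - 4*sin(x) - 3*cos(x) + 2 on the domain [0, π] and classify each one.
f'(x) = 3*sin(x) - 4*cos(x) + 1

Solve f'(x) = 0 on [0, π]:
  f'(x) = 0 ⇔ 3*sin(x) - 4*cos(x) = -1. Write the left side as R·cos(x + φ) with R = √((-4)² + (-3)²) = 5, cos φ = -4/5, sin φ = -3/5; then cos(x + φ) = -1/5. Solve for x and keep the solutions lying in [0, π].
  ⇒ x = atan((-3 + 8*sqrt(6))/(4 + 6*sqrt(6))) ≈ 0.7259

f''(x) = 4*sin(x) + 3*cos(x)
Second-derivative test at each critical point:
  f''(0.7259) = 4.8990 > 0 → local minimum

Critical points: x = atan((-3 + 8*sqrt(6))/(4 + 6*sqrt(6))) ≈ 0.7259 (local minimum)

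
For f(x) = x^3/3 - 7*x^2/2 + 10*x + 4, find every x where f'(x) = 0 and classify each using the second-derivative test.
f'(x) = x^2 - 7*x + 10

Solve f'(x) = 0:
  Factor: x^2 - 7*x + 10 = (x - 5)*(x - 2) = 0.
  ⇒ x = 2, 5

f''(x) = 2*x - 7
Second-derivative test at each critical point:
  f''(2) = -3 < 0 → local maximum
  f''(5) = 3 > 0 → local minimum

Critical points: x = 2 (local maximum); x = 5 (local minimum)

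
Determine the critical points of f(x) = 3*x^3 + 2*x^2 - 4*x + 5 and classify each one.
f'(x) = 9*x^2 + 4*x - 4

Solve f'(x) = 0:
  9*x^2 + 4*x - 4 = 0 has no rational roots; quadratic formula: x = (-4 ± √160)/18.
  ⇒ x = -2*sqrt(10)/9 - 2/9 ≈ -0.9250, -2/9 + 2*sqrt(10)/9 ≈ 0.4805

f''(x) = 18*x + 4
Second-derivative test at each critical point:
  f''(-0.9250) = -12.6491 < 0 → local maximum
  f''(0.4805) = 12.6491 > 0 → local minimum

Critical points: x = -2*sqrt(10)/9 - 2/9 ≈ -0.9250 (local maximum); x = -2/9 + 2*sqrt(10)/9 ≈ 0.4805 (local minimum)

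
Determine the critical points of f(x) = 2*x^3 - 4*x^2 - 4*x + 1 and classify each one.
f'(x) = 6*x^2 - 8*x - 4

Solve f'(x) = 0:
  Factor: 6*x^2 - 8*x - 4 = 2*(3*x^2 - 4*x - 2); 3*x^2 - 4*x - 2 = 0 has no rational roots; quadratic formula: x = (4 ± √40)/6.
  ⇒ x = 2/3 - sqrt(10)/3 ≈ -0.3874, 2/3 + sqrt(10)/3 ≈ 1.7208

f''(x) = 12*x - 8
Second-derivative test at each critical point:
  f''(-0.3874) = -12.6491 < 0 → local maximum
  f''(1.7208) = 12.6491 > 0 → local minimum

Critical points: x = 2/3 - sqrt(10)/3 ≈ -0.3874 (local maximum); x = 2/3 + sqrt(10)/3 ≈ 1.7208 (local minimum)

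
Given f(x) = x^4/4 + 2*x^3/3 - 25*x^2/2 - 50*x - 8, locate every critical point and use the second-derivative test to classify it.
f'(x) = x^3 + 2*x^2 - 25*x - 50

Solve f'(x) = 0:
  Factor: x^3 + 2*x^2 - 25*x - 50 = (x - 5)*(x + 2)*(x + 5) = 0.
  ⇒ x = -5, -2, 5

f''(x) = 3*x^2 + 4*x - 25
Second-derivative test at each critical point:
  f''(-5) = 30 > 0 → local minimum
  f''(-2) = -21 < 0 → local maximum
  f''(5) = 70 > 0 → local minimum

Critical points: x = -5 (local minimum); x = -2 (local maximum); x = 5 (local minimum)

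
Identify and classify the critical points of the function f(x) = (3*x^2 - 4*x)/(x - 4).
f'(x) = (3*x^2 - 24*x + 16)/(x^2 - 8*x + 16)

Solve f'(x) = 0:
  f'(x) = (3*x^2 - 24*x + 16)/(x - 4)^2; the denominator is positive wherever f is defined, so f'(x) = 0 ⇔ 3*x^2 - 24*x + 16 = 0.
  3*x^2 - 24*x + 16 = 0 has no rational roots; quadratic formula: x = (24 ± √384)/6.
  ⇒ x = 4 - 4*sqrt(6)/3 ≈ 0.7340, 4*sqrt(6)/3 + 4 ≈ 7.2660

f''(x) = 64/(x^3 - 12*x^2 + 48*x - 64)
Second-derivative test at each critical point:
  f''(0.7340) = -1.8371 < 0 → local maximum
  f''(7.2660) = 1.8371 > 0 → local minimum

Critical points: x = 4 - 4*sqrt(6)/3 ≈ 0.7340 (local maximum); x = 4*sqrt(6)/3 + 4 ≈ 7.2660 (local minimum)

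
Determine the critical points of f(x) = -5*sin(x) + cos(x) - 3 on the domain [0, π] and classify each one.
f'(x) = -sin(x) - 5*cos(x)

Solve f'(x) = 0 on [0, π]:
  f'(x) = 0 ⇔ -5*cos(x) = sin(x) ⇔ tan(x) = -5, i.e. x = arctan(-5) + nπ; keep the solutions lying in [0, π].
  ⇒ x = pi - atan(5) ≈ 1.7682

f''(x) = 5*sin(x) - cos(x)
Second-derivative test at each critical point:
  f''(1.7682) = 5.0990 > 0 → local minimum

Critical points: x = pi - atan(5) ≈ 1.7682 (local minimum)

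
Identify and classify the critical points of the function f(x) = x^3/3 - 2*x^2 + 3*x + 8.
f'(x) = x^2 - 4*x + 3

Solve f'(x) = 0:
  Factor: x^2 - 4*x + 3 = (x - 3)*(x - 1) = 0.
  ⇒ x = 1, 3

f''(x) = 2*x - 4
Second-derivative test at each critical point:
  f''(1) = -2 < 0 → local maximum
  f''(3) = 2 > 0 → local minimum

Critical points: x = 1 (local maximum); x = 3 (local minimum)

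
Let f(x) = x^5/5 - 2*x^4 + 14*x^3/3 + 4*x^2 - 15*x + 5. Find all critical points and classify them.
f'(x) = x^4 - 8*x^3 + 14*x^2 + 8*x - 15

Solve f'(x) = 0:
  Factor: x^4 - 8*x^3 + 14*x^2 + 8*x - 15 = (x - 5)*(x - 3)*(x - 1)*(x + 1) = 0.
  ⇒ x = -1, 1, 3, 5

f''(x) = 4*x^3 - 24*x^2 + 28*x + 8
Second-derivative test at each critical point:
  f''(-1) = -48 < 0 → local maximum
  f''(1) = 16 > 0 → local minimum
  f''(3) = -16 < 0 → local maximum
  f''(5) = 48 > 0 → local minimum

Critical points: x = -1 (local maximum); x = 1 (local minimum); x = 3 (local maximum); x = 5 (local minimum)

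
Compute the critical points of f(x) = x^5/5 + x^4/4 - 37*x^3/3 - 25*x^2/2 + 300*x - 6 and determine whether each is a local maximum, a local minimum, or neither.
f'(x) = x^4 + x^3 - 37*x^2 - 25*x + 300

Solve f'(x) = 0:
  Factor: x^4 + x^3 - 37*x^2 - 25*x + 300 = (x - 5)*(x - 3)*(x + 4)*(x + 5) = 0.
  ⇒ x = -5, -4, 3, 5

f''(x) = 4*x^3 + 3*x^2 - 74*x - 25
Second-derivative test at each critical point:
  f''(-5) = -80 < 0 → local maximum
  f''(-4) = 63 > 0 → local minimum
  f''(3) = -112 < 0 → local maximum
  f''(5) = 180 > 0 → local minimum

Critical points: x = -5 (local maximum); x = -4 (local minimum); x = 3 (local maximum); x = 5 (local minimum)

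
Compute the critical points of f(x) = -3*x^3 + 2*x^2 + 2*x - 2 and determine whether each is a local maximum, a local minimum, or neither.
f'(x) = -9*x^2 + 4*x + 2

Solve f'(x) = 0:
  9*x^2 - 4*x - 2 = 0 has no rational roots; quadratic formula: x = (4 ± √88)/18.
  ⇒ x = 2/9 - sqrt(22)/9 ≈ -0.2989, 2/9 + sqrt(22)/9 ≈ 0.7434

f''(x) = 4 - 18*x
Second-derivative test at each critical point:
  f''(-0.2989) = 9.3808 > 0 → local minimum
  f''(0.7434) = -9.3808 < 0 → local maximum

Critical points: x = 2/9 - sqrt(22)/9 ≈ -0.2989 (local minimum); x = 2/9 + sqrt(22)/9 ≈ 0.7434 (local maximum)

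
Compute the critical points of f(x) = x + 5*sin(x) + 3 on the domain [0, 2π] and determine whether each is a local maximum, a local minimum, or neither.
f'(x) = 5*cos(x) + 1

Solve f'(x) = 0 on [0, 2π]:
  f'(x) = 0 ⇔ cos(x) = -1/5, i.e. x = ±arccos(-1/5) + 2nπ; keep the solutions lying in [0, 2π].
  ⇒ x = acos(-1/5) ≈ 1.7722, -acos(-1/5) + 2*pi ≈ 4.5110

f''(x) = -5*sin(x)
Second-derivative test at each critical point:
  f''(1.7722) = -4.8990 < 0 → local maximum
  f''(4.5110) = 4.8990 > 0 → local minimum

Critical points: x = acos(-1/5) ≈ 1.7722 (local maximum); x = -acos(-1/5) + 2*pi ≈ 4.5110 (local minimum)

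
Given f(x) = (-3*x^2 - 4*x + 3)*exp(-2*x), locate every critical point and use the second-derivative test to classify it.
f'(x) = 2*(3*x^2 + x - 5)*exp(-2*x)

Solve f'(x) = 0:
  f'(x) = (6*x^2 + 2*x - 10)·exp(-2*x) and exp(-2*x) > 0 for every x, so f'(x) = 0 ⇔ 6*x^2 + 2*x - 10 = 0.
  Factor: 6*x^2 + 2*x - 10 = 2*(3*x^2 + x - 5); 3*x^2 + x - 5 = 0 has no rational roots; quadratic formula: x = (-1 ± √61)/6.
  ⇒ x = -sqrt(61)/6 - 1/6 ≈ -1.4684, -1/6 + sqrt(61)/6 ≈ 1.1350

f''(x) = 2*(-6*x^2 + 4*x + 11)*exp(-2*x)
Second-derivative test at each critical point:
  f''(-1.4684) = -294.5162 < 0 → local maximum
  f''(1.1350) = 1.6137 > 0 → local minimum

Critical points: x = -sqrt(61)/6 - 1/6 ≈ -1.4684 (local maximum); x = -1/6 + sqrt(61)/6 ≈ 1.1350 (local minimum)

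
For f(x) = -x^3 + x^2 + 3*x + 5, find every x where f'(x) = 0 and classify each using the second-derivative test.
f'(x) = -3*x^2 + 2*x + 3

Solve f'(x) = 0:
  3*x^2 - 2*x - 3 = 0 has no rational roots; quadratic formula: x = (2 ± √40)/6.
  ⇒ x = 1/3 - sqrt(10)/3 ≈ -0.7208, 1/3 + sqrt(10)/3 ≈ 1.3874

f''(x) = 2 - 6*x
Second-derivative test at each critical point:
  f''(-0.7208) = 6.3246 > 0 → local minimum
  f''(1.3874) = -6.3246 < 0 → local maximum

Critical points: x = 1/3 - sqrt(10)/3 ≈ -0.7208 (local minimum); x = 1/3 + sqrt(10)/3 ≈ 1.3874 (local maximum)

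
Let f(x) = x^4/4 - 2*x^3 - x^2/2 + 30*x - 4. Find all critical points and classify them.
f'(x) = x^3 - 6*x^2 - x + 30

Solve f'(x) = 0:
  Factor: x^3 - 6*x^2 - x + 30 = (x - 5)*(x - 3)*(x + 2) = 0.
  ⇒ x = -2, 3, 5

f''(x) = 3*x^2 - 12*x - 1
Second-derivative test at each critical point:
  f''(-2) = 35 > 0 → local minimum
  f''(3) = -10 < 0 → local maximum
  f''(5) = 14 > 0 → local minimum

Critical points: x = -2 (local minimum); x = 3 (local maximum); x = 5 (local minimum)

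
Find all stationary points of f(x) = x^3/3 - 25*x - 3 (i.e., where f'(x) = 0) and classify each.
f'(x) = x^2 - 25

Solve f'(x) = 0:
  Factor: x^2 - 25 = (x - 5)*(x + 5) = 0.
  ⇒ x = -5, 5

f''(x) = 2*x
Second-derivative test at each critical point:
  f''(-5) = -10 < 0 → local maximum
  f''(5) = 10 > 0 → local minimum

Critical points: x = -5 (local maximum); x = 5 (local minimum)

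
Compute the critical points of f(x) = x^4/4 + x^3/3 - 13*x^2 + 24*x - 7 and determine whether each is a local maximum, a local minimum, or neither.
f'(x) = x^3 + x^2 - 26*x + 24

Solve f'(x) = 0:
  Factor: x^3 + x^2 - 26*x + 24 = (x - 4)*(x - 1)*(x + 6) = 0.
  ⇒ x = -6, 1, 4

f''(x) = 3*x^2 + 2*x - 26
Second-derivative test at each critical point:
  f''(-6) = 70 > 0 → local minimum
  f''(1) = -21 < 0 → local maximum
  f''(4) = 30 > 0 → local minimum

Critical points: x = -6 (local minimum); x = 1 (local maximum); x = 4 (local minimum)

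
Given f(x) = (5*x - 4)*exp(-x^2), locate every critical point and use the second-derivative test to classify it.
f'(x) = (-2*x*(5*x - 4) + 5)*exp(-x^2)

Solve f'(x) = 0:
  f'(x) = (-10*x^2 + 8*x + 5)·exp(-x^2) and exp(-x^2) > 0 for every x, so f'(x) = 0 ⇔ -10*x^2 + 8*x + 5 = 0.
  10*x^2 - 8*x - 5 = 0 has no rational roots; quadratic formula: x = (8 ± √264)/20.
  ⇒ x = 2/5 - sqrt(66)/10 ≈ -0.4124, 2/5 + sqrt(66)/10 ≈ 1.2124

f''(x) = 2*(2*x^2*(5*x - 4) - 15*x + 4)*exp(-x^2)
Second-derivative test at each critical point:
  f''(-0.4124) = 13.7069 > 0 → local minimum
  f''(1.2124) = -3.7361 < 0 → local maximum

Critical points: x = 2/5 - sqrt(66)/10 ≈ -0.4124 (local minimum); x = 2/5 + sqrt(66)/10 ≈ 1.2124 (local maximum)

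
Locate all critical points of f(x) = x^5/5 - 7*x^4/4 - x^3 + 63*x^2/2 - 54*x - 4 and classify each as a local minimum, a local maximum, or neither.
f'(x) = x^4 - 7*x^3 - 3*x^2 + 63*x - 54

Solve f'(x) = 0:
  Factor: x^4 - 7*x^3 - 3*x^2 + 63*x - 54 = (x - 6)*(x - 3)*(x - 1)*(x + 3) = 0.
  ⇒ x = -3, 1, 3, 6

f''(x) = 4*x^3 - 21*x^2 - 6*x + 63
Second-derivative test at each critical point:
  f''(-3) = -216 < 0 → local maximum
  f''(1) = 40 > 0 → local minimum
  f''(3) = -36 < 0 → local maximum
  f''(6) = 135 > 0 → local minimum

Critical points: x = -3 (local maximum); x = 1 (local minimum); x = 3 (local maximum); x = 6 (local minimum)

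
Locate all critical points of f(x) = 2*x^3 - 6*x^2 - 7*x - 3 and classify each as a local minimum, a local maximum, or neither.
f'(x) = 6*x^2 - 12*x - 7

Solve f'(x) = 0:
  6*x^2 - 12*x - 7 = 0 has no rational roots; quadratic formula: x = (12 ± √312)/12.
  ⇒ x = 1 - sqrt(78)/6 ≈ -0.4720, 1 + sqrt(78)/6 ≈ 2.4720

f''(x) = 12*x - 12
Second-derivative test at each critical point:
  f''(-0.4720) = -17.6635 < 0 → local maximum
  f''(2.4720) = 17.6635 > 0 → local minimum

Critical points: x = 1 - sqrt(78)/6 ≈ -0.4720 (local maximum); x = 1 + sqrt(78)/6 ≈ 2.4720 (local minimum)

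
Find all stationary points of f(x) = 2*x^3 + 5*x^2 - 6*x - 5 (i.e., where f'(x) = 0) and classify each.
f'(x) = 6*x^2 + 10*x - 6

Solve f'(x) = 0:
  Factor: 6*x^2 + 10*x - 6 = 2*(3*x^2 + 5*x - 3); 3*x^2 + 5*x - 3 = 0 has no rational roots; quadratic formula: x = (-5 ± √61)/6.
  ⇒ x = -sqrt(61)/6 - 5/6 ≈ -2.1350, -5/6 + sqrt(61)/6 ≈ 0.4684

f''(x) = 12*x + 10
Second-derivative test at each critical point:
  f''(-2.1350) = -15.6205 < 0 → local maximum
  f''(0.4684) = 15.6205 > 0 → local minimum

Critical points: x = -sqrt(61)/6 - 5/6 ≈ -2.1350 (local maximum); x = -5/6 + sqrt(61)/6 ≈ 0.4684 (local minimum)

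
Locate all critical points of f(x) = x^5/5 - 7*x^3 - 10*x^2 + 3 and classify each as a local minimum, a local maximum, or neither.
f'(x) = x*(x^3 - 21*x - 20)

Solve f'(x) = 0:
  Factor: x^4 - 21*x^2 - 20*x = x*(x - 5)*(x + 1)*(x + 4) = 0.
  ⇒ x = -4, -1, 0, 5

f''(x) = 4*x^3 - 42*x - 20
Second-derivative test at each critical point:
  f''(-4) = -108 < 0 → local maximum
  f''(-1) = 18 > 0 → local minimum
  f''(0) = -20 < 0 → local maximum
  f''(5) = 270 > 0 → local minimum

Critical points: x = -4 (local maximum); x = -1 (local minimum); x = 0 (local maximum); x = 5 (local minimum)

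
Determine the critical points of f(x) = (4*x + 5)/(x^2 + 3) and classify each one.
f'(x) = 2*(-2*x^2 - 5*x + 6)/(x^4 + 6*x^2 + 9)

Solve f'(x) = 0:
  f'(x) = -2*(2*x^2 + 5*x - 6)/(x^2 + 3)^2; the denominator is positive wherever f is defined, so f'(x) = 0 ⇔ -4*x^2 - 10*x + 12 = 0.
  Factor: -4*x^2 - 10*x + 12 = -2*(2*x^2 + 5*x - 6); 2*x^2 + 5*x - 6 = 0 has no rational roots; quadratic formula: x = (-5 ± √73)/4.
  ⇒ x = -sqrt(73)/4 - 5/4 ≈ -3.3860, -5/4 + sqrt(73)/4 ≈ 0.8860

f''(x) = 2*(4*x^2*(4*x + 5) - (12*x + 5)*(x^2 + 3))/(x^2 + 3)^3
Second-derivative test at each critical point:
  f''(-3.3860) = 0.0817 > 0 → local minimum
  f''(0.8860) = -1.1928 < 0 → local maximum

Critical points: x = -sqrt(73)/4 - 5/4 ≈ -3.3860 (local minimum); x = -5/4 + sqrt(73)/4 ≈ 0.8860 (local maximum)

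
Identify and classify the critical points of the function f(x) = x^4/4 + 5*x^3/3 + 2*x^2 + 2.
f'(x) = x*(x^2 + 5*x + 4)

Solve f'(x) = 0:
  Factor: x^3 + 5*x^2 + 4*x = x*(x + 1)*(x + 4) = 0.
  ⇒ x = -4, -1, 0

f''(x) = 3*x^2 + 10*x + 4
Second-derivative test at each critical point:
  f''(-4) = 12 > 0 → local minimum
  f''(-1) = -3 < 0 → local maximum
  f''(0) = 4 > 0 → local minimum

Critical points: x = -4 (local minimum); x = -1 (local maximum); x = 0 (local minimum)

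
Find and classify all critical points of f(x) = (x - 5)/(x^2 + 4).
f'(x) = (x^2 - 2*x*(x - 5) + 4)/(x^2 + 4)^2

Solve f'(x) = 0:
  f'(x) = -(x^2 - 10*x - 4)/(x^2 + 4)^2; the denominator is positive wherever f is defined, so f'(x) = 0 ⇔ -x^2 + 10*x + 4 = 0.
  x^2 - 10*x - 4 = 0 has no rational roots; quadratic formula: x = (10 ± √116)/2.
  ⇒ x = 5 - sqrt(29) ≈ -0.3852, 5 + sqrt(29) ≈ 10.3852

f''(x) = 2*(4*x^2*(x - 5) + (5 - 3*x)*(x^2 + 4))/(x^2 + 4)^3
Second-derivative test at each critical point:
  f''(-0.3852) = 0.6259 > 0 → local minimum
  f''(10.3852) = -0.0009 < 0 → local maximum

Critical points: x = 5 - sqrt(29) ≈ -0.3852 (local minimum); x = 5 + sqrt(29) ≈ 10.3852 (local maximum)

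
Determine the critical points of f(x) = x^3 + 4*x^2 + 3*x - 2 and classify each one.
f'(x) = 3*x^2 + 8*x + 3

Solve f'(x) = 0:
  3*x^2 + 8*x + 3 = 0 has no rational roots; quadratic formula: x = (-8 ± √28)/6.
  ⇒ x = -4/3 - sqrt(7)/3 ≈ -2.2153, -4/3 + sqrt(7)/3 ≈ -0.4514

f''(x) = 6*x + 8
Second-derivative test at each critical point:
  f''(-2.2153) = -5.2915 < 0 → local maximum
  f''(-0.4514) = 5.2915 > 0 → local minimum

Critical points: x = -4/3 - sqrt(7)/3 ≈ -2.2153 (local maximum); x = -4/3 + sqrt(7)/3 ≈ -0.4514 (local minimum)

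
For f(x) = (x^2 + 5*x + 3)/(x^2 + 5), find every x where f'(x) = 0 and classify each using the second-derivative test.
f'(x) = (-5*x^2 + 4*x + 25)/(x^4 + 10*x^2 + 25)

Solve f'(x) = 0:
  f'(x) = -(5*x^2 - 4*x - 25)/(x^2 + 5)^2; the denominator is positive wherever f is defined, so f'(x) = 0 ⇔ -5*x^2 + 4*x + 25 = 0.
  5*x^2 - 4*x - 25 = 0 has no rational roots; quadratic formula: x = (4 ± √516)/10.
  ⇒ x = 2/5 - sqrt(129)/5 ≈ -1.8716, 2/5 + sqrt(129)/5 ≈ 2.6716

f''(x) = 2*(5*x^3 - 6*x^2 - 75*x + 10)/(x^6 + 15*x^4 + 75*x^2 + 125)
Second-derivative test at each critical point:
  f''(-1.8716) = 0.3142 > 0 → local minimum
  f''(2.6716) = -0.1542 < 0 → local maximum

Critical points: x = 2/5 - sqrt(129)/5 ≈ -1.8716 (local minimum); x = 2/5 + sqrt(129)/5 ≈ 2.6716 (local maximum)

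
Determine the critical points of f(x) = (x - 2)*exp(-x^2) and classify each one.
f'(x) = (-2*x*(x - 2) + 1)*exp(-x^2)

Solve f'(x) = 0:
  f'(x) = (-2*x^2 + 4*x + 1)·exp(-x^2) and exp(-x^2) > 0 for every x, so f'(x) = 0 ⇔ -2*x^2 + 4*x + 1 = 0.
  2*x^2 - 4*x - 1 = 0 has no rational roots; quadratic formula: x = (4 ± √24)/4.
  ⇒ x = 1 - sqrt(6)/2 ≈ -0.2247, 1 + sqrt(6)/2 ≈ 2.2247

f''(x) = 2*(2*x^2*(x - 2) - 3*x + 2)*exp(-x^2)
Second-derivative test at each critical point:
  f''(-0.2247) = 4.6577 > 0 → local minimum
  f''(2.2247) = -0.0347 < 0 → local maximum

Critical points: x = 1 - sqrt(6)/2 ≈ -0.2247 (local minimum); x = 1 + sqrt(6)/2 ≈ 2.2247 (local maximum)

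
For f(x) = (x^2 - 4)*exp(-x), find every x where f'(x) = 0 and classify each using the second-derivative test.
f'(x) = (-x^2 + 2*x + 4)*exp(-x)

Solve f'(x) = 0:
  f'(x) = (-x^2 + 2*x + 4)·exp(-x) and exp(-x) > 0 for every x, so f'(x) = 0 ⇔ -x^2 + 2*x + 4 = 0.
  x^2 - 2*x - 4 = 0 has no rational roots; quadratic formula: x = (2 ± √20)/2.
  ⇒ x = 1 - sqrt(5) ≈ -1.2361, 1 + sqrt(5) ≈ 3.2361

f''(x) = (x^2 - 4*x - 2)*exp(-x)
Second-derivative test at each critical point:
  f''(-1.2361) = 15.3933 > 0 → local minimum
  f''(3.2361) = -0.1758 < 0 → local maximum

Critical points: x = 1 - sqrt(5) ≈ -1.2361 (local minimum); x = 1 + sqrt(5) ≈ 3.2361 (local maximum)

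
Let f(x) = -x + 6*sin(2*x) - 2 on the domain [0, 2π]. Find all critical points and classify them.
f'(x) = 12*cos(2*x) - 1

Solve f'(x) = 0 on [0, 2π]:
  f'(x) = 0 ⇔ cos(2*x) = 1/12, i.e. 2*x = ±arccos(1/12) + 2nπ; keep the solutions lying in [0, 2π].
  ⇒ x = acos(1/12)/2 ≈ 0.7437, pi - acos(1/12)/2 ≈ 2.3979, acos(1/12)/2 + pi ≈ 3.8853, -acos(1/12)/2 + 2*pi ≈ 5.5395

f''(x) = -24*sin(2*x)
Second-derivative test at each critical point:
  f''(0.7437) = -23.9165 < 0 → local maximum
  f''(2.3979) = 23.9165 > 0 → local minimum
  f''(3.8853) = -23.9165 < 0 → local maximum
  f''(5.5395) = 23.9165 > 0 → local minimum

Critical points: x = acos(1/12)/2 ≈ 0.7437 (local maximum); x = pi - acos(1/12)/2 ≈ 2.3979 (local minimum); x = acos(1/12)/2 + pi ≈ 3.8853 (local maximum); x = -acos(1/12)/2 + 2*pi ≈ 5.5395 (local minimum)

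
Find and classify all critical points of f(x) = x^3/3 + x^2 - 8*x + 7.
f'(x) = x^2 + 2*x - 8

Solve f'(x) = 0:
  Factor: x^2 + 2*x - 8 = (x - 2)*(x + 4) = 0.
  ⇒ x = -4, 2

f''(x) = 2*x + 2
Second-derivative test at each critical point:
  f''(-4) = -6 < 0 → local maximum
  f''(2) = 6 > 0 → local minimum

Critical points: x = -4 (local maximum); x = 2 (local minimum)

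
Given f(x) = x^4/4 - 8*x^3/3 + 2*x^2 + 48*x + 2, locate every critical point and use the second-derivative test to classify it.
f'(x) = x^3 - 8*x^2 + 4*x + 48

Solve f'(x) = 0:
  Factor: x^3 - 8*x^2 + 4*x + 48 = (x - 6)*(x - 4)*(x + 2) = 0.
  ⇒ x = -2, 4, 6

f''(x) = 3*x^2 - 16*x + 4
Second-derivative test at each critical point:
  f''(-2) = 48 > 0 → local minimum
  f''(4) = -12 < 0 → local maximum
  f''(6) = 16 > 0 → local minimum

Critical points: x = -2 (local minimum); x = 4 (local maximum); x = 6 (local minimum)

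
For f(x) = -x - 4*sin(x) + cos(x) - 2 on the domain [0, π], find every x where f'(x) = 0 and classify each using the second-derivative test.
f'(x) = -sin(x) - 4*cos(x) - 1

Solve f'(x) = 0 on [0, π]:
  f'(x) = 0 ⇔ -sin(x) - 4*cos(x) = 1. Write the left side as R·cos(x + φ) with R = √((-4)² + 1²) = sqrt(17), cos φ = -4*sqrt(17)/17, sin φ = sqrt(17)/17; then cos(x + φ) = sqrt(17)/17. Solve for x and keep the solutions lying in [0, π].
  ⇒ x = pi - atan(15/8) ≈ 2.0608

f''(x) = 4*sin(x) - cos(x)
Second-derivative test at each critical point:
  f''(2.0608) = 4 > 0 → local minimum

Critical points: x = pi - atan(15/8) ≈ 2.0608 (local minimum)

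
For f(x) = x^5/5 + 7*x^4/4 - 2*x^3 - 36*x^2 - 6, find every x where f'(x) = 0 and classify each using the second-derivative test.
f'(x) = x*(x^3 + 7*x^2 - 6*x - 72)

Solve f'(x) = 0:
  Factor: x^4 + 7*x^3 - 6*x^2 - 72*x = x*(x - 3)*(x + 4)*(x + 6) = 0.
  ⇒ x = -6, -4, 0, 3

f''(x) = 4*x^3 + 21*x^2 - 12*x - 72
Second-derivative test at each critical point:
  f''(-6) = -108 < 0 → local maximum
  f''(-4) = 56 > 0 → local minimum
  f''(0) = -72 < 0 → local maximum
  f''(3) = 189 > 0 → local minimum

Critical points: x = -6 (local maximum); x = -4 (local minimum); x = 0 (local maximum); x = 3 (local minimum)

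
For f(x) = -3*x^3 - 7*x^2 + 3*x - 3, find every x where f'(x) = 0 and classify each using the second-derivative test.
f'(x) = -9*x^2 - 14*x + 3

Solve f'(x) = 0:
  9*x^2 + 14*x - 3 = 0 has no rational roots; quadratic formula: x = (-14 ± √304)/18.
  ⇒ x = -2*sqrt(19)/9 - 7/9 ≈ -1.7464, -7/9 + 2*sqrt(19)/9 ≈ 0.1909

f''(x) = -18*x - 14
Second-derivative test at each critical point:
  f''(-1.7464) = 17.4356 > 0 → local minimum
  f''(0.1909) = -17.4356 < 0 → local maximum

Critical points: x = -2*sqrt(19)/9 - 7/9 ≈ -1.7464 (local minimum); x = -7/9 + 2*sqrt(19)/9 ≈ 0.1909 (local maximum)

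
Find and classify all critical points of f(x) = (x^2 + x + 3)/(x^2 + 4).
f'(x) = (-x^2 + 2*x + 4)/(x^4 + 8*x^2 + 16)

Solve f'(x) = 0:
  f'(x) = -(x^2 - 2*x - 4)/(x^2 + 4)^2; the denominator is positive wherever f is defined, so f'(x) = 0 ⇔ -x^2 + 2*x + 4 = 0.
  x^2 - 2*x - 4 = 0 has no rational roots; quadratic formula: x = (2 ± √20)/2.
  ⇒ x = 1 - sqrt(5) ≈ -1.2361, 1 + sqrt(5) ≈ 3.2361

f''(x) = 2*(x^3 - 3*x^2 - 12*x + 4)/(x^6 + 12*x^4 + 48*x^2 + 64)
Second-derivative test at each critical point:
  f''(-1.2361) = 0.1464 > 0 → local minimum
  f''(3.2361) = -0.0214 < 0 → local maximum

Critical points: x = 1 - sqrt(5) ≈ -1.2361 (local minimum); x = 1 + sqrt(5) ≈ 3.2361 (local maximum)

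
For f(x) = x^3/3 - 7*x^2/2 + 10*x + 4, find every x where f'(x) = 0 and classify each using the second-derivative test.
f'(x) = x^2 - 7*x + 10

Solve f'(x) = 0:
  Factor: x^2 - 7*x + 10 = (x - 5)*(x - 2) = 0.
  ⇒ x = 2, 5

f''(x) = 2*x - 7
Second-derivative test at each critical point:
  f''(2) = -3 < 0 → local maximum
  f''(5) = 3 > 0 → local minimum

Critical points: x = 2 (local maximum); x = 5 (local minimum)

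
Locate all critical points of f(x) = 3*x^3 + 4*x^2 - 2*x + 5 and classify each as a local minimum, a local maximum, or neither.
f'(x) = 9*x^2 + 8*x - 2

Solve f'(x) = 0:
  9*x^2 + 8*x - 2 = 0 has no rational roots; quadratic formula: x = (-8 ± √136)/18.
  ⇒ x = -sqrt(34)/9 - 4/9 ≈ -1.0923, -4/9 + sqrt(34)/9 ≈ 0.2034

f''(x) = 18*x + 8
Second-derivative test at each critical point:
  f''(-1.0923) = -11.6619 < 0 → local maximum
  f''(0.2034) = 11.6619 > 0 → local minimum

Critical points: x = -sqrt(34)/9 - 4/9 ≈ -1.0923 (local maximum); x = -4/9 + sqrt(34)/9 ≈ 0.2034 (local minimum)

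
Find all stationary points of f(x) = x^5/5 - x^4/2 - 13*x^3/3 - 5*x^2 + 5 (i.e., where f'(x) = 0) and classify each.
f'(x) = x*(x^3 - 2*x^2 - 13*x - 10)

Solve f'(x) = 0:
  Factor: x^4 - 2*x^3 - 13*x^2 - 10*x = x*(x - 5)*(x + 1)*(x + 2) = 0.
  ⇒ x = -2, -1, 0, 5

f''(x) = 4*x^3 - 6*x^2 - 26*x - 10
Second-derivative test at each critical point:
  f''(-2) = -14 < 0 → local maximum
  f''(-1) = 6 > 0 → local minimum
  f''(0) = -10 < 0 → local maximum
  f''(5) = 210 > 0 → local minimum

Critical points: x = -2 (local maximum); x = -1 (local minimum); x = 0 (local maximum); x = 5 (local minimum)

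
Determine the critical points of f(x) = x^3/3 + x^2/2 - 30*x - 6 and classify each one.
f'(x) = x^2 + x - 30

Solve f'(x) = 0:
  Factor: x^2 + x - 30 = (x - 5)*(x + 6) = 0.
  ⇒ x = -6, 5

f''(x) = 2*x + 1
Second-derivative test at each critical point:
  f''(-6) = -11 < 0 → local maximum
  f''(5) = 11 > 0 → local minimum

Critical points: x = -6 (local maximum); x = 5 (local minimum)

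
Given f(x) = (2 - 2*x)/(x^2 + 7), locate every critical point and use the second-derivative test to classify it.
f'(x) = 2*(-x^2 + 2*x*(x - 1) - 7)/(x^2 + 7)^2

Solve f'(x) = 0:
  f'(x) = 2*(x^2 - 2*x - 7)/(x^2 + 7)^2; the denominator is positive wherever f is defined, so f'(x) = 0 ⇔ 2*x^2 - 4*x - 14 = 0.
  Factor: 2*x^2 - 4*x - 14 = 2*(x^2 - 2*x - 7); x^2 - 2*x - 7 = 0 has no rational roots; quadratic formula: x = (2 ± √32)/2.
  ⇒ x = 1 - 2*sqrt(2) ≈ -1.8284, 1 + 2*sqrt(2) ≈ 3.8284

f''(x) = 4*(4*x^2*(1 - x) + (3*x - 1)*(x^2 + 7))/(x^2 + 7)^3
Second-derivative test at each critical point:
  f''(-1.8284) = -0.1058 < 0 → local maximum
  f''(3.8284) = 0.0241 > 0 → local minimum

Critical points: x = 1 - 2*sqrt(2) ≈ -1.8284 (local maximum); x = 1 + 2*sqrt(2) ≈ 3.8284 (local minimum)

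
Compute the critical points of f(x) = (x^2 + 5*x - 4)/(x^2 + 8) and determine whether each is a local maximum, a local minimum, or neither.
f'(x) = (-5*x^2 + 24*x + 40)/(x^4 + 16*x^2 + 64)

Solve f'(x) = 0:
  f'(x) = -(5*x^2 - 24*x - 40)/(x^2 + 8)^2; the denominator is positive wherever f is defined, so f'(x) = 0 ⇔ -5*x^2 + 24*x + 40 = 0.
  5*x^2 - 24*x - 40 = 0 has no rational roots; quadratic formula: x = (24 ± √1376)/10.
  ⇒ x = 12/5 - 2*sqrt(86)/5 ≈ -1.3094, 12/5 + 2*sqrt(86)/5 ≈ 6.1094

f''(x) = 2*(5*x^3 - 36*x^2 - 120*x + 96)/(x^6 + 24*x^4 + 192*x^2 + 512)
Second-derivative test at each critical point:
  f''(-1.3094) = 0.3931 > 0 → local minimum
  f''(6.1094) = -0.0181 < 0 → local maximum

Critical points: x = 12/5 - 2*sqrt(86)/5 ≈ -1.3094 (local minimum); x = 12/5 + 2*sqrt(86)/5 ≈ 6.1094 (local maximum)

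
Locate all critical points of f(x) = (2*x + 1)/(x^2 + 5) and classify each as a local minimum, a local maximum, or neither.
f'(x) = 2*(-x^2 - x + 5)/(x^4 + 10*x^2 + 25)

Solve f'(x) = 0:
  f'(x) = -2*(x^2 + x - 5)/(x^2 + 5)^2; the denominator is positive wherever f is defined, so f'(x) = 0 ⇔ -2*x^2 - 2*x + 10 = 0.
  Factor: -2*x^2 - 2*x + 10 = -2*(x^2 + x - 5); x^2 + x - 5 = 0 has no rational roots; quadratic formula: x = (-1 ± √21)/2.
  ⇒ x = -sqrt(21)/2 - 1/2 ≈ -2.7913, -1/2 + sqrt(21)/2 ≈ 1.7913

f''(x) = 2*(4*x^2*(2*x + 1) - (6*x + 1)*(x^2 + 5))/(x^2 + 5)^3
Second-derivative test at each critical point:
  f''(-2.7913) = 0.0560 > 0 → local minimum
  f''(1.7913) = -0.1360 < 0 → local maximum

Critical points: x = -sqrt(21)/2 - 1/2 ≈ -2.7913 (local minimum); x = -1/2 + sqrt(21)/2 ≈ 1.7913 (local maximum)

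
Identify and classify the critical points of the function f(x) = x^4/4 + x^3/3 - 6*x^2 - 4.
f'(x) = x*(x^2 + x - 12)

Solve f'(x) = 0:
  Factor: x^3 + x^2 - 12*x = x*(x - 3)*(x + 4) = 0.
  ⇒ x = -4, 0, 3

f''(x) = 3*x^2 + 2*x - 12
Second-derivative test at each critical point:
  f''(-4) = 28 > 0 → local minimum
  f''(0) = -12 < 0 → local maximum
  f''(3) = 21 > 0 → local minimum

Critical points: x = -4 (local minimum); x = 0 (local maximum); x = 3 (local minimum)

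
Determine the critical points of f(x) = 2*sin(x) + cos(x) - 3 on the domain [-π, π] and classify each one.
f'(x) = -sin(x) + 2*cos(x)

Solve f'(x) = 0 on [-π, π]:
  f'(x) = 0 ⇔ 2*cos(x) = sin(x) ⇔ tan(x) = 2, i.e. x = arctan(2) + nπ; keep the solutions lying in [-π, π].
  ⇒ x = -pi + atan(2) ≈ -2.0344, atan(2) ≈ 1.1071

f''(x) = -2*sin(x) - cos(x)
Second-derivative test at each critical point:
  f''(-2.0344) = 2.2361 > 0 → local minimum
  f''(1.1071) = -2.2361 < 0 → local maximum

Critical points: x = -pi + atan(2) ≈ -2.0344 (local minimum); x = atan(2) ≈ 1.1071 (local maximum)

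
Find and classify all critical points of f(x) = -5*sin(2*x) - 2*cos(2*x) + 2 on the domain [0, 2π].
f'(x) = 4*sin(2*x) - 10*cos(2*x)

Solve f'(x) = 0 on [0, 2π]:
  f'(x) = 0 ⇔ -5*cos(2*x) = -2*sin(2*x) ⇔ tan(2*x) = 5/2, i.e. 2*x = arctan(5/2) + nπ; keep the solutions lying in [0, 2π].
  ⇒ x = atan(5/2)/2 ≈ 0.5951, atan(5/2)/2 + pi/2 ≈ 2.1659, atan(5/2)/2 + pi ≈ 3.7367, atan(5/2)/2 + 3*pi/2 ≈ 5.3075

f''(x) = 20*sin(2*x) + 8*cos(2*x)
Second-derivative test at each critical point:
  f''(0.5951) = 21.5407 > 0 → local minimum
  f''(2.1659) = -21.5407 < 0 → local maximum
  f''(3.7367) = 21.5407 > 0 → local minimum
  f''(5.3075) = -21.5407 < 0 → local maximum

Critical points: x = atan(5/2)/2 ≈ 0.5951 (local minimum); x = atan(5/2)/2 + pi/2 ≈ 2.1659 (local maximum); x = atan(5/2)/2 + pi ≈ 3.7367 (local minimum); x = atan(5/2)/2 + 3*pi/2 ≈ 5.3075 (local maximum)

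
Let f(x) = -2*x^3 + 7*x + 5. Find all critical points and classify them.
f'(x) = 7 - 6*x^2

Solve f'(x) = 0:
  6*x^2 - 7 = 0 has no rational roots; quadratic formula: x = (0 ± √168)/12.
  ⇒ x = -sqrt(42)/6 ≈ -1.0801, sqrt(42)/6 ≈ 1.0801

f''(x) = -12*x
Second-derivative test at each critical point:
  f''(-1.0801) = 12.9615 > 0 → local minimum
  f''(1.0801) = -12.9615 < 0 → local maximum

Critical points: x = -sqrt(42)/6 ≈ -1.0801 (local minimum); x = sqrt(42)/6 ≈ 1.0801 (local maximum)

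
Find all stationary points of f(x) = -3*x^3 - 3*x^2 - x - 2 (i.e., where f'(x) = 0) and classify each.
f'(x) = -9*x^2 - 6*x - 1

Solve f'(x) = 0:
  Factor: -9*x^2 - 6*x - 1 = -(3*x + 1)^2 = 0.
  ⇒ x = -1/3

f''(x) = -18*x - 6
Second-derivative test at each critical point:
  f''(-1/3) = 0, so the second-derivative test is inconclusive; use the first-derivative test: f'(-7/12) = -0.5625, f'(-1/12) = -0.5625 — f' is negative on both sides (no sign change) → neither a local maximum nor a local minimum

Critical points: x = -1/3 (neither)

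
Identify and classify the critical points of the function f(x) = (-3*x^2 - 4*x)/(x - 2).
f'(x) = (-3*x^2 + 12*x + 8)/(x^2 - 4*x + 4)

Solve f'(x) = 0:
  f'(x) = -(3*x^2 - 12*x - 8)/(x - 2)^2; the denominator is positive wherever f is defined, so f'(x) = 0 ⇔ -3*x^2 + 12*x + 8 = 0.
  3*x^2 - 12*x - 8 = 0 has no rational roots; quadratic formula: x = (12 ± √240)/6.
  ⇒ x = 2 - 2*sqrt(15)/3 ≈ -0.5820, 2 + 2*sqrt(15)/3 ≈ 4.5820

f''(x) = -40/(x^3 - 6*x^2 + 12*x - 8)
Second-derivative test at each critical point:
  f''(-0.5820) = 2.3238 > 0 → local minimum
  f''(4.5820) = -2.3238 < 0 → local maximum

Critical points: x = 2 - 2*sqrt(15)/3 ≈ -0.5820 (local minimum); x = 2 + 2*sqrt(15)/3 ≈ 4.5820 (local maximum)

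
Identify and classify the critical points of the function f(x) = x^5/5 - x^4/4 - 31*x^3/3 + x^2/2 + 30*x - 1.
f'(x) = x^4 - x^3 - 31*x^2 + x + 30

Solve f'(x) = 0:
  Factor: x^4 - x^3 - 31*x^2 + x + 30 = (x - 6)*(x - 1)*(x + 1)*(x + 5) = 0.
  ⇒ x = -5, -1, 1, 6

f''(x) = 4*x^3 - 3*x^2 - 62*x + 1
Second-derivative test at each critical point:
  f''(-5) = -264 < 0 → local maximum
  f''(-1) = 56 > 0 → local minimum
  f''(1) = -60 < 0 → local maximum
  f''(6) = 385 > 0 → local minimum

Critical points: x = -5 (local maximum); x = -1 (local minimum); x = 1 (local maximum); x = 6 (local minimum)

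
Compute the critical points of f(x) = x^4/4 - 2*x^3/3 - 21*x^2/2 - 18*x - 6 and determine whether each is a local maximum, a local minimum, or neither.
f'(x) = x^3 - 2*x^2 - 21*x - 18

Solve f'(x) = 0:
  Factor: x^3 - 2*x^2 - 21*x - 18 = (x - 6)*(x + 1)*(x + 3) = 0.
  ⇒ x = -3, -1, 6

f''(x) = 3*x^2 - 4*x - 21
Second-derivative test at each critical point:
  f''(-3) = 18 > 0 → local minimum
  f''(-1) = -14 < 0 → local maximum
  f''(6) = 63 > 0 → local minimum

Critical points: x = -3 (local minimum); x = -1 (local maximum); x = 6 (local minimum)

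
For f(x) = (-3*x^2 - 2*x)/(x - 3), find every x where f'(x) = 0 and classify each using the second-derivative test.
f'(x) = 3*(-x^2 + 6*x + 2)/(x^2 - 6*x + 9)

Solve f'(x) = 0:
  f'(x) = -3*(x^2 - 6*x - 2)/(x - 3)^2; the denominator is positive wherever f is defined, so f'(x) = 0 ⇔ -3*x^2 + 18*x + 6 = 0.
  Factor: -3*x^2 + 18*x + 6 = -3*(x^2 - 6*x - 2); x^2 - 6*x - 2 = 0 has no rational roots; quadratic formula: x = (6 ± √44)/2.
  ⇒ x = 3 - sqrt(11) ≈ -0.3166, 3 + sqrt(11) ≈ 6.3166

f''(x) = -66/(x^3 - 9*x^2 + 27*x - 27)
Second-derivative test at each critical point:
  f''(-0.3166) = 1.8091 > 0 → local minimum
  f''(6.3166) = -1.8091 < 0 → local maximum

Critical points: x = 3 - sqrt(11) ≈ -0.3166 (local minimum); x = 3 + sqrt(11) ≈ 6.3166 (local maximum)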